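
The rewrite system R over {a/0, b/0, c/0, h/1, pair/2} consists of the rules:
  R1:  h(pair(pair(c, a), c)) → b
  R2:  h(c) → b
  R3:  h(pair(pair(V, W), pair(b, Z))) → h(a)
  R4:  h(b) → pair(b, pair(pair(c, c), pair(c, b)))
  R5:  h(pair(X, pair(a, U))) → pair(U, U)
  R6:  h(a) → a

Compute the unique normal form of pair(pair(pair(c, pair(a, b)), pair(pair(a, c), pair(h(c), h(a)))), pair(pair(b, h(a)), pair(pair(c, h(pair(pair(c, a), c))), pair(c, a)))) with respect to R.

pair(pair(pair(c, pair(a, b)), pair(pair(a, c), pair(b, a))), pair(pair(b, a), pair(pair(c, b), pair(c, a))))

1. pair(pair(pair(c, pair(a, b)), pair(pair(a, c), pair(h(c), h(a)))), pair(pair(b, h(a)), pair(pair(c, h(pair(pair(c, a), c))), pair(c, a))))  →  pair(pair(pair(c, pair(a, b)), pair(pair(a, c), pair(b, h(a)))), pair(pair(b, h(a)), pair(pair(c, h(pair(pair(c, a), c))), pair(c, a))))   [R2 at 1.2.2.1]
2. pair(pair(pair(c, pair(a, b)), pair(pair(a, c), pair(b, h(a)))), pair(pair(b, h(a)), pair(pair(c, h(pair(pair(c, a), c))), pair(c, a))))  →  pair(pair(pair(c, pair(a, b)), pair(pair(a, c), pair(b, a))), pair(pair(b, h(a)), pair(pair(c, h(pair(pair(c, a), c))), pair(c, a))))   [R6 at 1.2.2.2]
3. pair(pair(pair(c, pair(a, b)), pair(pair(a, c), pair(b, a))), pair(pair(b, h(a)), pair(pair(c, h(pair(pair(c, a), c))), pair(c, a))))  →  pair(pair(pair(c, pair(a, b)), pair(pair(a, c), pair(b, a))), pair(pair(b, a), pair(pair(c, h(pair(pair(c, a), c))), pair(c, a))))   [R6 at 2.1.2]
4. pair(pair(pair(c, pair(a, b)), pair(pair(a, c), pair(b, a))), pair(pair(b, a), pair(pair(c, h(pair(pair(c, a), c))), pair(c, a))))  →  pair(pair(pair(c, pair(a, b)), pair(pair(a, c), pair(b, a))), pair(pair(b, a), pair(pair(c, b), pair(c, a))))   [R1 at 2.2.1.2]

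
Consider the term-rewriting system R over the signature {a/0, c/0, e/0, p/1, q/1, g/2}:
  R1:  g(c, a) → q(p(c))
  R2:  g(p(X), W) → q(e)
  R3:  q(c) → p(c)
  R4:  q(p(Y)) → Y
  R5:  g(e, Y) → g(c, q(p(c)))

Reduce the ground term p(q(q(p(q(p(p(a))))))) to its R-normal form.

1. p(q(q(p(q(p(p(a)))))))  →  p(q(q(p(p(a)))))   [R4 at 1.1]
2. p(q(q(p(p(a)))))  →  p(q(p(a)))   [R4 at 1.1]
3. p(q(p(a)))  →  p(a)   [R4 at 1]

p(a)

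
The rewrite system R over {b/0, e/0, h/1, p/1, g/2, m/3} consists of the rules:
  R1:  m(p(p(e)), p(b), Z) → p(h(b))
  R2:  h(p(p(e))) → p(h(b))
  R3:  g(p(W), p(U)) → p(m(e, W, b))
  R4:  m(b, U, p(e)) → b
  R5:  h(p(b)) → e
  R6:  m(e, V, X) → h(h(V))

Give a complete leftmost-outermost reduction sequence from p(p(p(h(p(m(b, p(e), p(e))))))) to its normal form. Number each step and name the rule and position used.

1. p(p(p(h(p(m(b, p(e), p(e)))))))  →  p(p(p(h(p(b)))))   [R4 at 1.1.1.1.1]
2. p(p(p(h(p(b)))))  →  p(p(p(e)))   [R5 at 1.1.1]

p(p(p(e)))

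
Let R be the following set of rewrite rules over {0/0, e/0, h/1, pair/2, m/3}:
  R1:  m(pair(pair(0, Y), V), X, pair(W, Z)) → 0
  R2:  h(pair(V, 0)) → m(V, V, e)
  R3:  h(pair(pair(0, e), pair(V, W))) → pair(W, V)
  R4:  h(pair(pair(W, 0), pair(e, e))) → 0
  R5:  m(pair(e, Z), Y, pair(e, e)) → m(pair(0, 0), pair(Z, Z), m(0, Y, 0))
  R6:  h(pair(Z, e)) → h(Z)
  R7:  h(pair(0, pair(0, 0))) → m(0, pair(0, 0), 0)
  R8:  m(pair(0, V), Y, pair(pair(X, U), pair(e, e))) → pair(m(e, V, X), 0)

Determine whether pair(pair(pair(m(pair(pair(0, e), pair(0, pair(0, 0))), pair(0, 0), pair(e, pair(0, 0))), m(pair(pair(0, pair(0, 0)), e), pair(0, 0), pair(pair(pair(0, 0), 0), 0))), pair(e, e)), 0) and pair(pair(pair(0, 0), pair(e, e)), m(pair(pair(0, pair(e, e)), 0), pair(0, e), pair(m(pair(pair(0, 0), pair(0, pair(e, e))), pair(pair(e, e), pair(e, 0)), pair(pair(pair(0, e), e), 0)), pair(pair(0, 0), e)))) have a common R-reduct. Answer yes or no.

yes — NF(t₁) = pair(pair(pair(0, 0), pair(e, e)), 0), NF(t₂) = pair(pair(pair(0, 0), pair(e, e)), 0)

Reduce t₁ = pair(pair(pair(m(pair(pair(0, e), pair(0, pair(0, 0))), pair(0, 0), pair(e, pair(0, 0))), m(pair(pair(0, pair(0, 0)), e), pair(0, 0), pair(pair(pair(0, 0), 0), 0))), pair(e, e)), 0):
1. pair(pair(pair(m(pair(pair(0, e), pair(0, pair(0, 0))), pair(0, 0), pair(e, pair(0, 0))), m(pair(pair(0, pair(0, 0)), e), pair(0, 0), pair(pair(pair(0, 0), 0), 0))), pair(e, e)), 0)  →  pair(pair(pair(0, m(pair(pair(0, pair(0, 0)), e), pair(0, 0), pair(pair(pair(0, 0), 0), 0))), pair(e, e)), 0)   [R1 at 1.1.1]
2. pair(pair(pair(0, m(pair(pair(0, pair(0, 0)), e), pair(0, 0), pair(pair(pair(0, 0), 0), 0))), pair(e, e)), 0)  →  pair(pair(pair(0, 0), pair(e, e)), 0)   [R1 at 1.1.2]

Reduce t₂ = pair(pair(pair(0, 0), pair(e, e)), m(pair(pair(0, pair(e, e)), 0), pair(0, e), pair(m(pair(pair(0, 0), pair(0, pair(e, e))), pair(pair(e, e), pair(e, 0)), pair(pair(pair(0, e), e), 0)), pair(pair(0, 0), e)))):
1. pair(pair(pair(0, 0), pair(e, e)), m(pair(pair(0, pair(e, e)), 0), pair(0, e), pair(m(pair(pair(0, 0), pair(0, pair(e, e))), pair(pair(e, e), pair(e, 0)), pair(pair(pair(0, e), e), 0)), pair(pair(0, 0), e))))  →  pair(pair(pair(0, 0), pair(e, e)), 0)   [R1 at 2]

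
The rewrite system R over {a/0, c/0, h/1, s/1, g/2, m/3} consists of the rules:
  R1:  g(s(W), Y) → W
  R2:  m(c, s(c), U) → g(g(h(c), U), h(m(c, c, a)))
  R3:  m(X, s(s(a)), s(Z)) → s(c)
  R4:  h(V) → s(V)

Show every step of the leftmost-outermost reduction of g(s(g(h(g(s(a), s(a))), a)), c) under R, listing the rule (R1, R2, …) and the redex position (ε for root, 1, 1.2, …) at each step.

a

1. g(s(g(h(g(s(a), s(a))), a)), c)  →  g(h(g(s(a), s(a))), a)   [R1 at ε]
2. g(h(g(s(a), s(a))), a)  →  g(s(g(s(a), s(a))), a)   [R4 at 1]
3. g(s(g(s(a), s(a))), a)  →  g(s(a), s(a))   [R1 at ε]
4. g(s(a), s(a))  →  a   [R1 at ε]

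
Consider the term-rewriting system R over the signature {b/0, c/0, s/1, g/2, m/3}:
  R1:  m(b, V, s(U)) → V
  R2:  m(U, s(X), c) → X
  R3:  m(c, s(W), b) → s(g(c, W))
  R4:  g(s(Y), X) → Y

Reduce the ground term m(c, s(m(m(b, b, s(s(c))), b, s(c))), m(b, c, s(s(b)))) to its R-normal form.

1. m(c, s(m(m(b, b, s(s(c))), b, s(c))), m(b, c, s(s(b))))  →  m(c, s(m(b, b, s(c))), m(b, c, s(s(b))))   [R1 at 2.1.1]
2. m(c, s(m(b, b, s(c))), m(b, c, s(s(b))))  →  m(c, s(b), m(b, c, s(s(b))))   [R1 at 2.1]
3. m(c, s(b), m(b, c, s(s(b))))  →  m(c, s(b), c)   [R1 at 3]
4. m(c, s(b), c)  →  b   [R2 at ε]

b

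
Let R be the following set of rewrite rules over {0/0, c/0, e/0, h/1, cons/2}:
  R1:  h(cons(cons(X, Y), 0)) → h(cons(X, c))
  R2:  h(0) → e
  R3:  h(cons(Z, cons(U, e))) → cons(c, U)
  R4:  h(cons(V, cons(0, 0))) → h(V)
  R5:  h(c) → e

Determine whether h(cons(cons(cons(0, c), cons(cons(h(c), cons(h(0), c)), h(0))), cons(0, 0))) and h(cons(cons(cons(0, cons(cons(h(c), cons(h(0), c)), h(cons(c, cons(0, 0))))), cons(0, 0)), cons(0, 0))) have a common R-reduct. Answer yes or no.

yes — NF(t₁) = cons(c, cons(e, cons(e, c))), NF(t₂) = cons(c, cons(e, cons(e, c)))

Reduce t₁ = h(cons(cons(cons(0, c), cons(cons(h(c), cons(h(0), c)), h(0))), cons(0, 0))):
1. h(cons(cons(cons(0, c), cons(cons(h(c), cons(h(0), c)), h(0))), cons(0, 0)))  →  h(cons(cons(0, c), cons(cons(h(c), cons(h(0), c)), h(0))))   [R4 at ε]
2. h(cons(cons(0, c), cons(cons(h(c), cons(h(0), c)), h(0))))  →  h(cons(cons(0, c), cons(cons(e, cons(h(0), c)), h(0))))   [R5 at 1.2.1.1]
3. h(cons(cons(0, c), cons(cons(e, cons(h(0), c)), h(0))))  →  h(cons(cons(0, c), cons(cons(e, cons(e, c)), h(0))))   [R2 at 1.2.1.2.1]
4. h(cons(cons(0, c), cons(cons(e, cons(e, c)), h(0))))  →  h(cons(cons(0, c), cons(cons(e, cons(e, c)), e)))   [R2 at 1.2.2]
5. h(cons(cons(0, c), cons(cons(e, cons(e, c)), e)))  →  cons(c, cons(e, cons(e, c)))   [R3 at ε]

Reduce t₂ = h(cons(cons(cons(0, cons(cons(h(c), cons(h(0), c)), h(cons(c, cons(0, 0))))), cons(0, 0)), cons(0, 0))):
1. h(cons(cons(cons(0, cons(cons(h(c), cons(h(0), c)), h(cons(c, cons(0, 0))))), cons(0, 0)), cons(0, 0)))  →  h(cons(cons(0, cons(cons(h(c), cons(h(0), c)), h(cons(c, cons(0, 0))))), cons(0, 0)))   [R4 at ε]
2. h(cons(cons(0, cons(cons(h(c), cons(h(0), c)), h(cons(c, cons(0, 0))))), cons(0, 0)))  →  h(cons(0, cons(cons(h(c), cons(h(0), c)), h(cons(c, cons(0, 0))))))   [R4 at ε]
3. h(cons(0, cons(cons(h(c), cons(h(0), c)), h(cons(c, cons(0, 0))))))  →  h(cons(0, cons(cons(e, cons(h(0), c)), h(cons(c, cons(0, 0))))))   [R5 at 1.2.1.1]
4. h(cons(0, cons(cons(e, cons(h(0), c)), h(cons(c, cons(0, 0))))))  →  h(cons(0, cons(cons(e, cons(e, c)), h(cons(c, cons(0, 0))))))   [R2 at 1.2.1.2.1]
5. h(cons(0, cons(cons(e, cons(e, c)), h(cons(c, cons(0, 0))))))  →  h(cons(0, cons(cons(e, cons(e, c)), h(c))))   [R4 at 1.2.2]
6. h(cons(0, cons(cons(e, cons(e, c)), h(c))))  →  h(cons(0, cons(cons(e, cons(e, c)), e)))   [R5 at 1.2.2]
7. h(cons(0, cons(cons(e, cons(e, c)), e)))  →  cons(c, cons(e, cons(e, c)))   [R3 at ε]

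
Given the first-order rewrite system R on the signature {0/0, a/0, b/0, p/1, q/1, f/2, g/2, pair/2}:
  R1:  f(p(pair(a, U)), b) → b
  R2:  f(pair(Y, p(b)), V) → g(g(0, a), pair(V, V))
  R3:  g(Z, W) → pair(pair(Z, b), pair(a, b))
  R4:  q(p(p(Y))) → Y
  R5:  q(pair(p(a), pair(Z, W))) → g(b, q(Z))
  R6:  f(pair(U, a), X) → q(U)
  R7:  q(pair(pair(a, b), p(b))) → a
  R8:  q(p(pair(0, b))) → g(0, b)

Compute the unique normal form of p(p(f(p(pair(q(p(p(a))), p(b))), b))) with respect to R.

p(p(b))

1. p(p(f(p(pair(q(p(p(a))), p(b))), b)))  →  p(p(f(p(pair(a, p(b))), b)))   [R4 at 1.1.1.1.1]
2. p(p(f(p(pair(a, p(b))), b)))  →  p(p(b))   [R1 at 1.1]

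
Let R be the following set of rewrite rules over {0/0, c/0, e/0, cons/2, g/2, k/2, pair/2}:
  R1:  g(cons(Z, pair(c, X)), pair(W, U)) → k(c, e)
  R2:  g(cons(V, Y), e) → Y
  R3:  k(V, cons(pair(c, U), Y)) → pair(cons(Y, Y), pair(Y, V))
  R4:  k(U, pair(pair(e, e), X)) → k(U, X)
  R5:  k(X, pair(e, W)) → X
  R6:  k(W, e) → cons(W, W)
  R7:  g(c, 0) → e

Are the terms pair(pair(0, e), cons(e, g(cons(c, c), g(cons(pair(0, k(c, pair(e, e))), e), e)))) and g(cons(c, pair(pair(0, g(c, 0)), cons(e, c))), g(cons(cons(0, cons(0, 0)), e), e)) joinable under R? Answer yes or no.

Reduce t₁ = pair(pair(0, e), cons(e, g(cons(c, c), g(cons(pair(0, k(c, pair(e, e))), e), e)))):
1. pair(pair(0, e), cons(e, g(cons(c, c), g(cons(pair(0, k(c, pair(e, e))), e), e))))  →  pair(pair(0, e), cons(e, g(cons(c, c), e)))   [R2 at 2.2.2]
2. pair(pair(0, e), cons(e, g(cons(c, c), e)))  →  pair(pair(0, e), cons(e, c))   [R2 at 2.2]

Reduce t₂ = g(cons(c, pair(pair(0, g(c, 0)), cons(e, c))), g(cons(cons(0, cons(0, 0)), e), e)):
1. g(cons(c, pair(pair(0, g(c, 0)), cons(e, c))), g(cons(cons(0, cons(0, 0)), e), e))  →  g(cons(c, pair(pair(0, e), cons(e, c))), g(cons(cons(0, cons(0, 0)), e), e))   [R7 at 1.2.1.2]
2. g(cons(c, pair(pair(0, e), cons(e, c))), g(cons(cons(0, cons(0, 0)), e), e))  →  g(cons(c, pair(pair(0, e), cons(e, c))), e)   [R2 at 2]
3. g(cons(c, pair(pair(0, e), cons(e, c))), e)  →  pair(pair(0, e), cons(e, c))   [R2 at ε]

yes — NF(t₁) = pair(pair(0, e), cons(e, c)), NF(t₂) = pair(pair(0, e), cons(e, c))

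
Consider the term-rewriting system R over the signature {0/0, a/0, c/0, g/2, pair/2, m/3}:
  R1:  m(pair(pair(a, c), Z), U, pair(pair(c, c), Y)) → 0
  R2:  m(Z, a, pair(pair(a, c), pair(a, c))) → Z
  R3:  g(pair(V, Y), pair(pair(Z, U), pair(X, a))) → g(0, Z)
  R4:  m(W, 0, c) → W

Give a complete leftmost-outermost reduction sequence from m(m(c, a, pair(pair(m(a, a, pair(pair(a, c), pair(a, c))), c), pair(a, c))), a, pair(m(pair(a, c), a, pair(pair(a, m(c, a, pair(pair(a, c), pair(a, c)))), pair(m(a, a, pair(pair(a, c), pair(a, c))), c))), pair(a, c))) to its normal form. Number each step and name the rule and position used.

1. m(m(c, a, pair(pair(m(a, a, pair(pair(a, c), pair(a, c))), c), pair(a, c))), a, pair(m(pair(a, c), a, pair(pair(a, m(c, a, pair(pair(a, c), pair(a, c)))), pair(m(a, a, pair(pair(a, c), pair(a, c))), c))), pair(a, c)))  →  m(m(c, a, pair(pair(a, c), pair(a, c))), a, pair(m(pair(a, c), a, pair(pair(a, m(c, a, pair(pair(a, c), pair(a, c)))), pair(m(a, a, pair(pair(a, c), pair(a, c))), c))), pair(a, c)))   [R2 at 1.3.1.1]
2. m(m(c, a, pair(pair(a, c), pair(a, c))), a, pair(m(pair(a, c), a, pair(pair(a, m(c, a, pair(pair(a, c), pair(a, c)))), pair(m(a, a, pair(pair(a, c), pair(a, c))), c))), pair(a, c)))  →  m(c, a, pair(m(pair(a, c), a, pair(pair(a, m(c, a, pair(pair(a, c), pair(a, c)))), pair(m(a, a, pair(pair(a, c), pair(a, c))), c))), pair(a, c)))   [R2 at 1]
3. m(c, a, pair(m(pair(a, c), a, pair(pair(a, m(c, a, pair(pair(a, c), pair(a, c)))), pair(m(a, a, pair(pair(a, c), pair(a, c))), c))), pair(a, c)))  →  m(c, a, pair(m(pair(a, c), a, pair(pair(a, c), pair(m(a, a, pair(pair(a, c), pair(a, c))), c))), pair(a, c)))   [R2 at 3.1.3.1.2]
4. m(c, a, pair(m(pair(a, c), a, pair(pair(a, c), pair(m(a, a, pair(pair(a, c), pair(a, c))), c))), pair(a, c)))  →  m(c, a, pair(m(pair(a, c), a, pair(pair(a, c), pair(a, c))), pair(a, c)))   [R2 at 3.1.3.2.1]
5. m(c, a, pair(m(pair(a, c), a, pair(pair(a, c), pair(a, c))), pair(a, c)))  →  m(c, a, pair(pair(a, c), pair(a, c)))   [R2 at 3.1]
6. m(c, a, pair(pair(a, c), pair(a, c)))  →  c   [R2 at ε]

c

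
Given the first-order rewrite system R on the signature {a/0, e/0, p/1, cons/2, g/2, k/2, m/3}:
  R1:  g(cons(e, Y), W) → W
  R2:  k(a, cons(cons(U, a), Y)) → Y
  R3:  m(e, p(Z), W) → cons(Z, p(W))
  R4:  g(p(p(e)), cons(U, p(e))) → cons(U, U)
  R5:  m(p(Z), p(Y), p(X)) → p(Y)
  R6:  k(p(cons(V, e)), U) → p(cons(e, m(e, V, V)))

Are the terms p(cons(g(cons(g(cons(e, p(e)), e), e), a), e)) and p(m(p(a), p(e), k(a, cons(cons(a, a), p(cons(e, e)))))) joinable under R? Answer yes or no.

no — NF(t₁) = p(cons(a, e)), NF(t₂) = p(p(e))

Reduce t₁ = p(cons(g(cons(g(cons(e, p(e)), e), e), a), e)):
1. p(cons(g(cons(g(cons(e, p(e)), e), e), a), e))  →  p(cons(g(cons(e, e), a), e))   [R1 at 1.1.1.1]
2. p(cons(g(cons(e, e), a), e))  →  p(cons(a, e))   [R1 at 1.1]

Reduce t₂ = p(m(p(a), p(e), k(a, cons(cons(a, a), p(cons(e, e)))))):
1. p(m(p(a), p(e), k(a, cons(cons(a, a), p(cons(e, e))))))  →  p(m(p(a), p(e), p(cons(e, e))))   [R2 at 1.3]
2. p(m(p(a), p(e), p(cons(e, e))))  →  p(p(e))   [R5 at 1]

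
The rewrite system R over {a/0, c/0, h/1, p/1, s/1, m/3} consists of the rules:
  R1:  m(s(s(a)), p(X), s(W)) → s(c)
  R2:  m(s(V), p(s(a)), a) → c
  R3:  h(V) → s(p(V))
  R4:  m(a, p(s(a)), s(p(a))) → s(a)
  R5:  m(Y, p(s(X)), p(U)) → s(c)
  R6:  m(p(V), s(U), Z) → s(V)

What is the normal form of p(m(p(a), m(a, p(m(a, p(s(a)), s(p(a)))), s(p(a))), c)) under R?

1. p(m(p(a), m(a, p(m(a, p(s(a)), s(p(a)))), s(p(a))), c))  →  p(m(p(a), m(a, p(s(a)), s(p(a))), c))   [R4 at 1.2.2.1]
2. p(m(p(a), m(a, p(s(a)), s(p(a))), c))  →  p(m(p(a), s(a), c))   [R4 at 1.2]
3. p(m(p(a), s(a), c))  →  p(s(a))   [R6 at 1]

p(s(a))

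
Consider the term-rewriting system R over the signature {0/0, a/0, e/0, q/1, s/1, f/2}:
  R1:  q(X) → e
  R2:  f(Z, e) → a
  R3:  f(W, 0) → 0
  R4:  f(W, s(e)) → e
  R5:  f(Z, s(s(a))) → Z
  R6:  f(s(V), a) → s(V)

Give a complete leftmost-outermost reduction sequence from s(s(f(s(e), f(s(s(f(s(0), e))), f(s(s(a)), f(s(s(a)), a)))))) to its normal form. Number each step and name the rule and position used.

s(s(s(e)))

1. s(s(f(s(e), f(s(s(f(s(0), e))), f(s(s(a)), f(s(s(a)), a))))))  →  s(s(f(s(e), f(s(s(a)), f(s(s(a)), f(s(s(a)), a))))))   [R2 at 1.1.2.1.1.1]
2. s(s(f(s(e), f(s(s(a)), f(s(s(a)), f(s(s(a)), a))))))  →  s(s(f(s(e), f(s(s(a)), f(s(s(a)), s(s(a)))))))   [R6 at 1.1.2.2.2]
3. s(s(f(s(e), f(s(s(a)), f(s(s(a)), s(s(a)))))))  →  s(s(f(s(e), f(s(s(a)), s(s(a))))))   [R5 at 1.1.2.2]
4. s(s(f(s(e), f(s(s(a)), s(s(a))))))  →  s(s(f(s(e), s(s(a)))))   [R5 at 1.1.2]
5. s(s(f(s(e), s(s(a)))))  →  s(s(s(e)))   [R5 at 1.1]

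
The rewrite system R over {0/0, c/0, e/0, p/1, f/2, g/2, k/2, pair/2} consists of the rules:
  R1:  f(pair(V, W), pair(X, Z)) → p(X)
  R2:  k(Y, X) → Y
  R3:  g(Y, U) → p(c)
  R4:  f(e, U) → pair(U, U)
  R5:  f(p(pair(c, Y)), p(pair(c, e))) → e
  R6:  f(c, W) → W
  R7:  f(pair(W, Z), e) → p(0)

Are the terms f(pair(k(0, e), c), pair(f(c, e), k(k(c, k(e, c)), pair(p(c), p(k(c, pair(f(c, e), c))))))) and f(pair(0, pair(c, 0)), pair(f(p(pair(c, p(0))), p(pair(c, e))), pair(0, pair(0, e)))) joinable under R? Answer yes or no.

yes — NF(t₁) = p(e), NF(t₂) = p(e)

Reduce t₁ = f(pair(k(0, e), c), pair(f(c, e), k(k(c, k(e, c)), pair(p(c), p(k(c, pair(f(c, e), c))))))):
1. f(pair(k(0, e), c), pair(f(c, e), k(k(c, k(e, c)), pair(p(c), p(k(c, pair(f(c, e), c)))))))  →  p(f(c, e))   [R1 at ε]
2. p(f(c, e))  →  p(e)   [R6 at 1]

Reduce t₂ = f(pair(0, pair(c, 0)), pair(f(p(pair(c, p(0))), p(pair(c, e))), pair(0, pair(0, e)))):
1. f(pair(0, pair(c, 0)), pair(f(p(pair(c, p(0))), p(pair(c, e))), pair(0, pair(0, e))))  →  p(f(p(pair(c, p(0))), p(pair(c, e))))   [R1 at ε]
2. p(f(p(pair(c, p(0))), p(pair(c, e))))  →  p(e)   [R5 at 1]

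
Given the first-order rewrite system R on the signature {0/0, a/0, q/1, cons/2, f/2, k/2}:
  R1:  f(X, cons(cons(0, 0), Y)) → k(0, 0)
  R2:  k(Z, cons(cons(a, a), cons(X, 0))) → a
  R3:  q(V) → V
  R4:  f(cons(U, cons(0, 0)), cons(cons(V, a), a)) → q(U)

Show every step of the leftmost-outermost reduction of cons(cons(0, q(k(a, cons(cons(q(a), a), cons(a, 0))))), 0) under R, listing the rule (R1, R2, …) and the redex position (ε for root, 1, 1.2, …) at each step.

1. cons(cons(0, q(k(a, cons(cons(q(a), a), cons(a, 0))))), 0)  →  cons(cons(0, k(a, cons(cons(q(a), a), cons(a, 0)))), 0)   [R3 at 1.2]
2. cons(cons(0, k(a, cons(cons(q(a), a), cons(a, 0)))), 0)  →  cons(cons(0, k(a, cons(cons(a, a), cons(a, 0)))), 0)   [R3 at 1.2.2.1.1]
3. cons(cons(0, k(a, cons(cons(a, a), cons(a, 0)))), 0)  →  cons(cons(0, a), 0)   [R2 at 1.2]

cons(cons(0, a), 0)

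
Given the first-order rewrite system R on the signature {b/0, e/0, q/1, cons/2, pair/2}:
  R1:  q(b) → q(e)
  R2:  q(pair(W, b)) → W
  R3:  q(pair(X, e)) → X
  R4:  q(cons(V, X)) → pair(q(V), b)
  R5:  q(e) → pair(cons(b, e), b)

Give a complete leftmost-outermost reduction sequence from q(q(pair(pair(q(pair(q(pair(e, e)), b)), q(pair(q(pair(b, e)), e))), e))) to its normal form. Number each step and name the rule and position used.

1. q(q(pair(pair(q(pair(q(pair(e, e)), b)), q(pair(q(pair(b, e)), e))), e)))  →  q(pair(q(pair(q(pair(e, e)), b)), q(pair(q(pair(b, e)), e))))   [R3 at 1]
2. q(pair(q(pair(q(pair(e, e)), b)), q(pair(q(pair(b, e)), e))))  →  q(pair(q(pair(e, e)), q(pair(q(pair(b, e)), e))))   [R2 at 1.1]
3. q(pair(q(pair(e, e)), q(pair(q(pair(b, e)), e))))  →  q(pair(e, q(pair(q(pair(b, e)), e))))   [R3 at 1.1]
4. q(pair(e, q(pair(q(pair(b, e)), e))))  →  q(pair(e, q(pair(b, e))))   [R3 at 1.2]
5. q(pair(e, q(pair(b, e))))  →  q(pair(e, b))   [R3 at 1.2]
6. q(pair(e, b))  →  e   [R2 at ε]

e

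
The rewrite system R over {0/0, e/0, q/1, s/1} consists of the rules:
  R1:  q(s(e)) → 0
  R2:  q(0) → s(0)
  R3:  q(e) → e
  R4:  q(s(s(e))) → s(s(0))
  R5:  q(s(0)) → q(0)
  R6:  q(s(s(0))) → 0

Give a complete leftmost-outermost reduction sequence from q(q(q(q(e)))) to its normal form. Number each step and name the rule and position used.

1. q(q(q(q(e))))  →  q(q(q(e)))   [R3 at 1.1.1]
2. q(q(q(e)))  →  q(q(e))   [R3 at 1.1]
3. q(q(e))  →  q(e)   [R3 at 1]
4. q(e)  →  e   [R3 at ε]

e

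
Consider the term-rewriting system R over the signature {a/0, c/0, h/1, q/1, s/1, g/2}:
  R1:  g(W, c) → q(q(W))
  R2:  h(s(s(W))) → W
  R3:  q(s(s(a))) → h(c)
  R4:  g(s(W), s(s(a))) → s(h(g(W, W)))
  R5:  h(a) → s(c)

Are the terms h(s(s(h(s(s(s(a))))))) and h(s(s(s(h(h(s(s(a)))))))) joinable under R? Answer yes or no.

Reduce t₁ = h(s(s(h(s(s(s(a))))))):
1. h(s(s(h(s(s(s(a)))))))  →  h(s(s(s(a))))   [R2 at ε]
2. h(s(s(s(a))))  →  s(a)   [R2 at ε]

Reduce t₂ = h(s(s(s(h(h(s(s(a)))))))):
1. h(s(s(s(h(h(s(s(a))))))))  →  s(h(h(s(s(a)))))   [R2 at ε]
2. s(h(h(s(s(a)))))  →  s(h(a))   [R2 at 1.1]
3. s(h(a))  →  s(s(c))   [R5 at 1]

no — NF(t₁) = s(a), NF(t₂) = s(s(c))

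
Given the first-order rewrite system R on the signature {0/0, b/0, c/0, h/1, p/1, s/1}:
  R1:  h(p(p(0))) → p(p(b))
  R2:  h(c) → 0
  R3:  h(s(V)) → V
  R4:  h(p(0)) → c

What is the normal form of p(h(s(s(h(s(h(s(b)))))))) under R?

1. p(h(s(s(h(s(h(s(b))))))))  →  p(s(h(s(h(s(b))))))   [R3 at 1]
2. p(s(h(s(h(s(b))))))  →  p(s(h(s(b))))   [R3 at 1.1]
3. p(s(h(s(b))))  →  p(s(b))   [R3 at 1.1]

p(s(b))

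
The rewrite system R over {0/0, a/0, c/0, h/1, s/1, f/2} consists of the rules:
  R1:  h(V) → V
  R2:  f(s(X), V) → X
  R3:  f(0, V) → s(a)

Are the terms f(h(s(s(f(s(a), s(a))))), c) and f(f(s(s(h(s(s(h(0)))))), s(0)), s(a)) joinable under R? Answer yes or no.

Reduce t₁ = f(h(s(s(f(s(a), s(a))))), c):
1. f(h(s(s(f(s(a), s(a))))), c)  →  f(s(s(f(s(a), s(a)))), c)   [R1 at 1]
2. f(s(s(f(s(a), s(a)))), c)  →  s(f(s(a), s(a)))   [R2 at ε]
3. s(f(s(a), s(a)))  →  s(a)   [R2 at 1]

Reduce t₂ = f(f(s(s(h(s(s(h(0)))))), s(0)), s(a)):
1. f(f(s(s(h(s(s(h(0)))))), s(0)), s(a))  →  f(s(h(s(s(h(0))))), s(a))   [R2 at 1]
2. f(s(h(s(s(h(0))))), s(a))  →  h(s(s(h(0))))   [R2 at ε]
3. h(s(s(h(0))))  →  s(s(h(0)))   [R1 at ε]
4. s(s(h(0)))  →  s(s(0))   [R1 at 1.1]

no — NF(t₁) = s(a), NF(t₂) = s(s(0))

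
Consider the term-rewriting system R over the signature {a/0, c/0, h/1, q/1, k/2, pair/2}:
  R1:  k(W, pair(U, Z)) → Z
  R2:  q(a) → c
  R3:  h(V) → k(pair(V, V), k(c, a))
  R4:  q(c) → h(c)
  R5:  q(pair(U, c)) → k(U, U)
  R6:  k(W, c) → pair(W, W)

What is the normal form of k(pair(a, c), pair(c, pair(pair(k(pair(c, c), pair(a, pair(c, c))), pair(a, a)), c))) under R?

pair(pair(pair(c, c), pair(a, a)), c)

1. k(pair(a, c), pair(c, pair(pair(k(pair(c, c), pair(a, pair(c, c))), pair(a, a)), c)))  →  pair(pair(k(pair(c, c), pair(a, pair(c, c))), pair(a, a)), c)   [R1 at ε]
2. pair(pair(k(pair(c, c), pair(a, pair(c, c))), pair(a, a)), c)  →  pair(pair(pair(c, c), pair(a, a)), c)   [R1 at 1.1]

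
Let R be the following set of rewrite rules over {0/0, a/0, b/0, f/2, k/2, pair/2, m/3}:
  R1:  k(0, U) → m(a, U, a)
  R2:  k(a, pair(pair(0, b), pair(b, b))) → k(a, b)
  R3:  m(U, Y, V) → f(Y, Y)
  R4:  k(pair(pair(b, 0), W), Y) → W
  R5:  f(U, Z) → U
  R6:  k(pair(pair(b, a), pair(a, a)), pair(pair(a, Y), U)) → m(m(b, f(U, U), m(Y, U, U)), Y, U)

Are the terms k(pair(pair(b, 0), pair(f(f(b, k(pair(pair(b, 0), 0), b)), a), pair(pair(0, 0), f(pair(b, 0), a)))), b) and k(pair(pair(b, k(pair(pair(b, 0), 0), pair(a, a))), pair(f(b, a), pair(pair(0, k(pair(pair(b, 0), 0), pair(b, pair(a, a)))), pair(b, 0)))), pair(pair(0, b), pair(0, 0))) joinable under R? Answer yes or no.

Reduce t₁ = k(pair(pair(b, 0), pair(f(f(b, k(pair(pair(b, 0), 0), b)), a), pair(pair(0, 0), f(pair(b, 0), a)))), b):
1. k(pair(pair(b, 0), pair(f(f(b, k(pair(pair(b, 0), 0), b)), a), pair(pair(0, 0), f(pair(b, 0), a)))), b)  →  pair(f(f(b, k(pair(pair(b, 0), 0), b)), a), pair(pair(0, 0), f(pair(b, 0), a)))   [R4 at ε]
2. pair(f(f(b, k(pair(pair(b, 0), 0), b)), a), pair(pair(0, 0), f(pair(b, 0), a)))  →  pair(f(b, k(pair(pair(b, 0), 0), b)), pair(pair(0, 0), f(pair(b, 0), a)))   [R5 at 1]
3. pair(f(b, k(pair(pair(b, 0), 0), b)), pair(pair(0, 0), f(pair(b, 0), a)))  →  pair(b, pair(pair(0, 0), f(pair(b, 0), a)))   [R5 at 1]
4. pair(b, pair(pair(0, 0), f(pair(b, 0), a)))  →  pair(b, pair(pair(0, 0), pair(b, 0)))   [R5 at 2.2]

Reduce t₂ = k(pair(pair(b, k(pair(pair(b, 0), 0), pair(a, a))), pair(f(b, a), pair(pair(0, k(pair(pair(b, 0), 0), pair(b, pair(a, a)))), pair(b, 0)))), pair(pair(0, b), pair(0, 0))):
1. k(pair(pair(b, k(pair(pair(b, 0), 0), pair(a, a))), pair(f(b, a), pair(pair(0, k(pair(pair(b, 0), 0), pair(b, pair(a, a)))), pair(b, 0)))), pair(pair(0, b), pair(0, 0)))  →  k(pair(pair(b, 0), pair(f(b, a), pair(pair(0, k(pair(pair(b, 0), 0), pair(b, pair(a, a)))), pair(b, 0)))), pair(pair(0, b), pair(0, 0)))   [R4 at 1.1.2]
2. k(pair(pair(b, 0), pair(f(b, a), pair(pair(0, k(pair(pair(b, 0), 0), pair(b, pair(a, a)))), pair(b, 0)))), pair(pair(0, b), pair(0, 0)))  →  pair(f(b, a), pair(pair(0, k(pair(pair(b, 0), 0), pair(b, pair(a, a)))), pair(b, 0)))   [R4 at ε]
3. pair(f(b, a), pair(pair(0, k(pair(pair(b, 0), 0), pair(b, pair(a, a)))), pair(b, 0)))  →  pair(b, pair(pair(0, k(pair(pair(b, 0), 0), pair(b, pair(a, a)))), pair(b, 0)))   [R5 at 1]
4. pair(b, pair(pair(0, k(pair(pair(b, 0), 0), pair(b, pair(a, a)))), pair(b, 0)))  →  pair(b, pair(pair(0, 0), pair(b, 0)))   [R4 at 2.1.2]

yes — NF(t₁) = pair(b, pair(pair(0, 0), pair(b, 0))), NF(t₂) = pair(b, pair(pair(0, 0), pair(b, 0)))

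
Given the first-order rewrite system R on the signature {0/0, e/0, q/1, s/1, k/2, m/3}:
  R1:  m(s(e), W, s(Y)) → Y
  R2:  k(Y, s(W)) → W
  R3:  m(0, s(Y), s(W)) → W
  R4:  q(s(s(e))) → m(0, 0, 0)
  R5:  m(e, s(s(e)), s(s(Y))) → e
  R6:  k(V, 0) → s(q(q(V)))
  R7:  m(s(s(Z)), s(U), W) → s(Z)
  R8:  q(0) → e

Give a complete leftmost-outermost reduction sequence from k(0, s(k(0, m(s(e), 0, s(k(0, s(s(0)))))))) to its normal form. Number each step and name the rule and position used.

1. k(0, s(k(0, m(s(e), 0, s(k(0, s(s(0))))))))  →  k(0, m(s(e), 0, s(k(0, s(s(0))))))   [R2 at ε]
2. k(0, m(s(e), 0, s(k(0, s(s(0))))))  →  k(0, k(0, s(s(0))))   [R1 at 2]
3. k(0, k(0, s(s(0))))  →  k(0, s(0))   [R2 at 2]
4. k(0, s(0))  →  0   [R2 at ε]

0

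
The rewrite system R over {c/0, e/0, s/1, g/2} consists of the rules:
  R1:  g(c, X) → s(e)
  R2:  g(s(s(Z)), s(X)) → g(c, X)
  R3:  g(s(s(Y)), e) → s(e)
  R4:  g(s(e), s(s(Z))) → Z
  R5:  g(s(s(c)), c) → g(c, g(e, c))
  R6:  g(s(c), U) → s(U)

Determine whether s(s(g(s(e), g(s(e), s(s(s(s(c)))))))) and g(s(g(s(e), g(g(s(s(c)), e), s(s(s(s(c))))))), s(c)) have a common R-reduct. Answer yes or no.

Reduce t₁ = s(s(g(s(e), g(s(e), s(s(s(s(c)))))))):
1. s(s(g(s(e), g(s(e), s(s(s(s(c))))))))  →  s(s(g(s(e), s(s(c)))))   [R4 at 1.1.2]
2. s(s(g(s(e), s(s(c)))))  →  s(s(c))   [R4 at 1.1]

Reduce t₂ = g(s(g(s(e), g(g(s(s(c)), e), s(s(s(s(c))))))), s(c)):
1. g(s(g(s(e), g(g(s(s(c)), e), s(s(s(s(c))))))), s(c))  →  g(s(g(s(e), g(s(e), s(s(s(s(c))))))), s(c))   [R3 at 1.1.2.1]
2. g(s(g(s(e), g(s(e), s(s(s(s(c))))))), s(c))  →  g(s(g(s(e), s(s(c)))), s(c))   [R4 at 1.1.2]
3. g(s(g(s(e), s(s(c)))), s(c))  →  g(s(c), s(c))   [R4 at 1.1]
4. g(s(c), s(c))  →  s(s(c))   [R6 at ε]

yes — NF(t₁) = s(s(c)), NF(t₂) = s(s(c))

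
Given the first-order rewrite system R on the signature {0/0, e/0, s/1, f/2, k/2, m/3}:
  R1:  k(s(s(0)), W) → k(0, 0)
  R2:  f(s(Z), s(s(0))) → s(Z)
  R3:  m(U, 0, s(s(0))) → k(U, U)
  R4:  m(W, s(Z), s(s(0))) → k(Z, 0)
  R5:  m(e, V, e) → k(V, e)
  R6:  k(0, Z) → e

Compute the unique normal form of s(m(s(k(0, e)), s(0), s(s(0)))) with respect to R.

s(e)

1. s(m(s(k(0, e)), s(0), s(s(0))))  →  s(k(0, 0))   [R4 at 1]
2. s(k(0, 0))  →  s(e)   [R6 at 1]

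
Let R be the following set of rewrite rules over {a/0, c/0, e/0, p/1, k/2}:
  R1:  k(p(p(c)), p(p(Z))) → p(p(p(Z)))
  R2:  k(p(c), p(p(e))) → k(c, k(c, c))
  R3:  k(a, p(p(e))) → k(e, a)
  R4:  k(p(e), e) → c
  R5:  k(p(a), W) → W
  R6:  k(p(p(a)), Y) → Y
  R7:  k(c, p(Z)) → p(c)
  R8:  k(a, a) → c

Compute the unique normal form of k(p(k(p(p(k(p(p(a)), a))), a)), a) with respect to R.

1. k(p(k(p(p(k(p(p(a)), a))), a)), a)  →  k(p(k(p(p(a)), a)), a)   [R6 at 1.1.1.1.1]
2. k(p(k(p(p(a)), a)), a)  →  k(p(a), a)   [R6 at 1.1]
3. k(p(a), a)  →  a   [R5 at ε]

a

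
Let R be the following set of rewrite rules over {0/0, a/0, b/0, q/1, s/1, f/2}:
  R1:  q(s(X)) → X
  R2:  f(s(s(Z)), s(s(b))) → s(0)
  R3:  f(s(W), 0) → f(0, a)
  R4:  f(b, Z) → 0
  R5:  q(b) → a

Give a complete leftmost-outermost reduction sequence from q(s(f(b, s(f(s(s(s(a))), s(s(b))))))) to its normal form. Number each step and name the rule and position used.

0

1. q(s(f(b, s(f(s(s(s(a))), s(s(b)))))))  →  f(b, s(f(s(s(s(a))), s(s(b)))))   [R1 at ε]
2. f(b, s(f(s(s(s(a))), s(s(b)))))  →  0   [R4 at ε]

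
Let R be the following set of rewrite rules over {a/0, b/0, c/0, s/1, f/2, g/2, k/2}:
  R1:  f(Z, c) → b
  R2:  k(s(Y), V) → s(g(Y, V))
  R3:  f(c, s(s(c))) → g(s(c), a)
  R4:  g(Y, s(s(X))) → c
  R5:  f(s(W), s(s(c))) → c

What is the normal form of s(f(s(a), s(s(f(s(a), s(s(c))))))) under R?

s(c)

1. s(f(s(a), s(s(f(s(a), s(s(c)))))))  →  s(f(s(a), s(s(c))))   [R5 at 1.2.1.1]
2. s(f(s(a), s(s(c))))  →  s(c)   [R5 at 1]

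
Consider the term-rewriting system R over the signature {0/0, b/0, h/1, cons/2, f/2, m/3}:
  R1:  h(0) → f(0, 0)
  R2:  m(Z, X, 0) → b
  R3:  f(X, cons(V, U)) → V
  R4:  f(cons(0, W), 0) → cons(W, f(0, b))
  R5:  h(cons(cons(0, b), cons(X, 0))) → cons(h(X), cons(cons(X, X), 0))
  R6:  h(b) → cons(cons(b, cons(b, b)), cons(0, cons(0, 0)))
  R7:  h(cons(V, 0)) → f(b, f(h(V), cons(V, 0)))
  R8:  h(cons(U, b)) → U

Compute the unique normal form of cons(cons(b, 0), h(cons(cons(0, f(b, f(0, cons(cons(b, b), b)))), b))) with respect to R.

cons(cons(b, 0), cons(0, b))

1. cons(cons(b, 0), h(cons(cons(0, f(b, f(0, cons(cons(b, b), b)))), b)))  →  cons(cons(b, 0), cons(0, f(b, f(0, cons(cons(b, b), b)))))   [R8 at 2]
2. cons(cons(b, 0), cons(0, f(b, f(0, cons(cons(b, b), b)))))  →  cons(cons(b, 0), cons(0, f(b, cons(b, b))))   [R3 at 2.2.2]
3. cons(cons(b, 0), cons(0, f(b, cons(b, b))))  →  cons(cons(b, 0), cons(0, b))   [R3 at 2.2]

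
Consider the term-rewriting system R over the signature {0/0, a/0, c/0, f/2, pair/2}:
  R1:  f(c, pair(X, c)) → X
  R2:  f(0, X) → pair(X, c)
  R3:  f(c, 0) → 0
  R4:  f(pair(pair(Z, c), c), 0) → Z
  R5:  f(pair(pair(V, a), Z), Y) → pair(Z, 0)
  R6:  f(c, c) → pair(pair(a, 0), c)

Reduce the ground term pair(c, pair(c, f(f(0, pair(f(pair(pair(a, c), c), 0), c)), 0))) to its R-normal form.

1. pair(c, pair(c, f(f(0, pair(f(pair(pair(a, c), c), 0), c)), 0)))  →  pair(c, pair(c, f(pair(pair(f(pair(pair(a, c), c), 0), c), c), 0)))   [R2 at 2.2.1]
2. pair(c, pair(c, f(pair(pair(f(pair(pair(a, c), c), 0), c), c), 0)))  →  pair(c, pair(c, f(pair(pair(a, c), c), 0)))   [R4 at 2.2]
3. pair(c, pair(c, f(pair(pair(a, c), c), 0)))  →  pair(c, pair(c, a))   [R4 at 2.2]

pair(c, pair(c, a))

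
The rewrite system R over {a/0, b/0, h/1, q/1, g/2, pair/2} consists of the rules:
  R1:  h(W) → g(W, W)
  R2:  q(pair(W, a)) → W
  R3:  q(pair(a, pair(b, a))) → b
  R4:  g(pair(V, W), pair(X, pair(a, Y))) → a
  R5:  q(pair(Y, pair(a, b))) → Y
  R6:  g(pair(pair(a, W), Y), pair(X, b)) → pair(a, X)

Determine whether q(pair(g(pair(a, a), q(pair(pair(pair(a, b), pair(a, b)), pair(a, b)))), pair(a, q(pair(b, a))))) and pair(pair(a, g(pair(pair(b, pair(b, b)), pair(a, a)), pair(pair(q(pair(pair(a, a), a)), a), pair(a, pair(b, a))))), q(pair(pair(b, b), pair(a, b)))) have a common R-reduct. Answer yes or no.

no — NF(t₁) = a, NF(t₂) = pair(pair(a, a), pair(b, b))

Reduce t₁ = q(pair(g(pair(a, a), q(pair(pair(pair(a, b), pair(a, b)), pair(a, b)))), pair(a, q(pair(b, a))))):
1. q(pair(g(pair(a, a), q(pair(pair(pair(a, b), pair(a, b)), pair(a, b)))), pair(a, q(pair(b, a)))))  →  q(pair(g(pair(a, a), pair(pair(a, b), pair(a, b))), pair(a, q(pair(b, a)))))   [R5 at 1.1.2]
2. q(pair(g(pair(a, a), pair(pair(a, b), pair(a, b))), pair(a, q(pair(b, a)))))  →  q(pair(a, pair(a, q(pair(b, a)))))   [R4 at 1.1]
3. q(pair(a, pair(a, q(pair(b, a)))))  →  q(pair(a, pair(a, b)))   [R2 at 1.2.2]
4. q(pair(a, pair(a, b)))  →  a   [R5 at ε]

Reduce t₂ = pair(pair(a, g(pair(pair(b, pair(b, b)), pair(a, a)), pair(pair(q(pair(pair(a, a), a)), a), pair(a, pair(b, a))))), q(pair(pair(b, b), pair(a, b)))):
1. pair(pair(a, g(pair(pair(b, pair(b, b)), pair(a, a)), pair(pair(q(pair(pair(a, a), a)), a), pair(a, pair(b, a))))), q(pair(pair(b, b), pair(a, b))))  →  pair(pair(a, a), q(pair(pair(b, b), pair(a, b))))   [R4 at 1.2]
2. pair(pair(a, a), q(pair(pair(b, b), pair(a, b))))  →  pair(pair(a, a), pair(b, b))   [R5 at 2]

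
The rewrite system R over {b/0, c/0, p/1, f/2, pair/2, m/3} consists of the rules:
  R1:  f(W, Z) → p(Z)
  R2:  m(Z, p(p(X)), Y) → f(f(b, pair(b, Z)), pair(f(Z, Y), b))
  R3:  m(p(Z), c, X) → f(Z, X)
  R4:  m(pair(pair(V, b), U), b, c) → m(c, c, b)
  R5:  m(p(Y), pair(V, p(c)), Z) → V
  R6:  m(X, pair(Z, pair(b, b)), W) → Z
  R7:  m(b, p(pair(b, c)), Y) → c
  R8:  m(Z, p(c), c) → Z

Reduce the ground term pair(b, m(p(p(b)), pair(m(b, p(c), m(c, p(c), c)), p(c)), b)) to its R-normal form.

pair(b, b)

1. pair(b, m(p(p(b)), pair(m(b, p(c), m(c, p(c), c)), p(c)), b))  →  pair(b, m(b, p(c), m(c, p(c), c)))   [R5 at 2]
2. pair(b, m(b, p(c), m(c, p(c), c)))  →  pair(b, m(b, p(c), c))   [R8 at 2.3]
3. pair(b, m(b, p(c), c))  →  pair(b, b)   [R8 at 2]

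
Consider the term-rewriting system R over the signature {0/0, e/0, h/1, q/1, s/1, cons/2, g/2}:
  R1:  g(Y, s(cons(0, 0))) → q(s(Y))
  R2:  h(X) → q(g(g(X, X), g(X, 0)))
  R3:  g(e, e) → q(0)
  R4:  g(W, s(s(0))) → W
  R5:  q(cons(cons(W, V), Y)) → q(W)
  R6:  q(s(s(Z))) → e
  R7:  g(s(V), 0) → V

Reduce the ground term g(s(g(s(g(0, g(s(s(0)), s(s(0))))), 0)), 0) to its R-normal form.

1. g(s(g(s(g(0, g(s(s(0)), s(s(0))))), 0)), 0)  →  g(s(g(0, g(s(s(0)), s(s(0))))), 0)   [R7 at ε]
2. g(s(g(0, g(s(s(0)), s(s(0))))), 0)  →  g(0, g(s(s(0)), s(s(0))))   [R7 at ε]
3. g(0, g(s(s(0)), s(s(0))))  →  g(0, s(s(0)))   [R4 at 2]
4. g(0, s(s(0)))  →  0   [R4 at ε]

0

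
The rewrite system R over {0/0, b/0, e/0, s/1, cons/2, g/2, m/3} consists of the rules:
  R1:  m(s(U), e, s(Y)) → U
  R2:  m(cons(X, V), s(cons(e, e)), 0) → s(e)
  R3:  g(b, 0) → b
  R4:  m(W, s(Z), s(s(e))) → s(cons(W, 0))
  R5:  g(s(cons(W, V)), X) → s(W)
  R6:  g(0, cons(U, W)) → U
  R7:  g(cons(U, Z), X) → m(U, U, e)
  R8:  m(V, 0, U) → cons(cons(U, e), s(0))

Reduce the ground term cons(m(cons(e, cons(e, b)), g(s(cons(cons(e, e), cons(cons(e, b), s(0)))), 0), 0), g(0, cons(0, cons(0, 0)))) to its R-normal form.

1. cons(m(cons(e, cons(e, b)), g(s(cons(cons(e, e), cons(cons(e, b), s(0)))), 0), 0), g(0, cons(0, cons(0, 0))))  →  cons(m(cons(e, cons(e, b)), s(cons(e, e)), 0), g(0, cons(0, cons(0, 0))))   [R5 at 1.2]
2. cons(m(cons(e, cons(e, b)), s(cons(e, e)), 0), g(0, cons(0, cons(0, 0))))  →  cons(s(e), g(0, cons(0, cons(0, 0))))   [R2 at 1]
3. cons(s(e), g(0, cons(0, cons(0, 0))))  →  cons(s(e), 0)   [R6 at 2]

cons(s(e), 0)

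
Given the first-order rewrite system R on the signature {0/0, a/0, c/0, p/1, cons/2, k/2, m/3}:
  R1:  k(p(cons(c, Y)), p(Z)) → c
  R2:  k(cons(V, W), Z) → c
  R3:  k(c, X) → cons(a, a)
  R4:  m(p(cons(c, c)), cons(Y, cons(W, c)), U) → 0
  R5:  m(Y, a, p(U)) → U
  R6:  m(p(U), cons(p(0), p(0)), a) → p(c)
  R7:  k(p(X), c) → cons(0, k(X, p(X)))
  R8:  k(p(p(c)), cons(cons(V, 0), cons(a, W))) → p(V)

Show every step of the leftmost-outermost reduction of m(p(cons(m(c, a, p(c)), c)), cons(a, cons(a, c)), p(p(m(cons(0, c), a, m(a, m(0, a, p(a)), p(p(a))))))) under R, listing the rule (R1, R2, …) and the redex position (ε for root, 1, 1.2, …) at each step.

0

1. m(p(cons(m(c, a, p(c)), c)), cons(a, cons(a, c)), p(p(m(cons(0, c), a, m(a, m(0, a, p(a)), p(p(a)))))))  →  m(p(cons(c, c)), cons(a, cons(a, c)), p(p(m(cons(0, c), a, m(a, m(0, a, p(a)), p(p(a)))))))   [R5 at 1.1.1]
2. m(p(cons(c, c)), cons(a, cons(a, c)), p(p(m(cons(0, c), a, m(a, m(0, a, p(a)), p(p(a)))))))  →  0   [R4 at ε]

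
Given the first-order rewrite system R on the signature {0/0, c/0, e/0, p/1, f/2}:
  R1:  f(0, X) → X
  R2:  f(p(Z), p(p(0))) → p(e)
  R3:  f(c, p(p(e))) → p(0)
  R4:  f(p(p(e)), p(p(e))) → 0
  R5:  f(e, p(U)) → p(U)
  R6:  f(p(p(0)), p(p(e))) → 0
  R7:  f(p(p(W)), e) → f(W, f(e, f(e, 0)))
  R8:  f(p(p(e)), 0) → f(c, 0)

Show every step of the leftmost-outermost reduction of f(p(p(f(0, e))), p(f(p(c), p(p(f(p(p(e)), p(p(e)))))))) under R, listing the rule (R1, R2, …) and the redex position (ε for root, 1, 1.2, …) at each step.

1. f(p(p(f(0, e))), p(f(p(c), p(p(f(p(p(e)), p(p(e))))))))  →  f(p(p(e)), p(f(p(c), p(p(f(p(p(e)), p(p(e))))))))   [R1 at 1.1.1]
2. f(p(p(e)), p(f(p(c), p(p(f(p(p(e)), p(p(e))))))))  →  f(p(p(e)), p(f(p(c), p(p(0)))))   [R4 at 2.1.2.1.1]
3. f(p(p(e)), p(f(p(c), p(p(0)))))  →  f(p(p(e)), p(p(e)))   [R2 at 2.1]
4. f(p(p(e)), p(p(e)))  →  0   [R4 at ε]

0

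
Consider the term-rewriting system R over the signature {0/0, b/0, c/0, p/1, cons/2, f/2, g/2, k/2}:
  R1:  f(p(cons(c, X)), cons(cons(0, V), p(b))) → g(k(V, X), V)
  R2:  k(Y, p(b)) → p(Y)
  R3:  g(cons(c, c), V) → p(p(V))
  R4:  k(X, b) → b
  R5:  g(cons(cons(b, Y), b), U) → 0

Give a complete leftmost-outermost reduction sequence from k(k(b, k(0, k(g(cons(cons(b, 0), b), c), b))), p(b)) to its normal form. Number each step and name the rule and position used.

1. k(k(b, k(0, k(g(cons(cons(b, 0), b), c), b))), p(b))  →  p(k(b, k(0, k(g(cons(cons(b, 0), b), c), b))))   [R2 at ε]
2. p(k(b, k(0, k(g(cons(cons(b, 0), b), c), b))))  →  p(k(b, k(0, b)))   [R4 at 1.2.2]
3. p(k(b, k(0, b)))  →  p(k(b, b))   [R4 at 1.2]
4. p(k(b, b))  →  p(b)   [R4 at 1]

p(b)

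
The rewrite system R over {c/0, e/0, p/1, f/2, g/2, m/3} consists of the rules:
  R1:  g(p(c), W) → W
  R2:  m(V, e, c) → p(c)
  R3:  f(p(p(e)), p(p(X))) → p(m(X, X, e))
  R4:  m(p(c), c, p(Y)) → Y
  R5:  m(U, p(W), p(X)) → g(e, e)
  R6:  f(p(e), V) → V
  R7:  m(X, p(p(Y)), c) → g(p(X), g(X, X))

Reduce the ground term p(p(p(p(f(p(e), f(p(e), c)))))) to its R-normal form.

1. p(p(p(p(f(p(e), f(p(e), c))))))  →  p(p(p(p(f(p(e), c)))))   [R6 at 1.1.1.1]
2. p(p(p(p(f(p(e), c)))))  →  p(p(p(p(c))))   [R6 at 1.1.1.1]

p(p(p(p(c))))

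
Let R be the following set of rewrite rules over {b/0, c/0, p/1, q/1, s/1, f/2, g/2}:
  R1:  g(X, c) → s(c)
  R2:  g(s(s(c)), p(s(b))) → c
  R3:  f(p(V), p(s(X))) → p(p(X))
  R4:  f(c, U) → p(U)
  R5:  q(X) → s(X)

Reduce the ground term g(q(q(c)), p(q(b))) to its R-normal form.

1. g(q(q(c)), p(q(b)))  →  g(s(q(c)), p(q(b)))   [R5 at 1]
2. g(s(q(c)), p(q(b)))  →  g(s(s(c)), p(q(b)))   [R5 at 1.1]
3. g(s(s(c)), p(q(b)))  →  g(s(s(c)), p(s(b)))   [R5 at 2.1]
4. g(s(s(c)), p(s(b)))  →  c   [R2 at ε]

c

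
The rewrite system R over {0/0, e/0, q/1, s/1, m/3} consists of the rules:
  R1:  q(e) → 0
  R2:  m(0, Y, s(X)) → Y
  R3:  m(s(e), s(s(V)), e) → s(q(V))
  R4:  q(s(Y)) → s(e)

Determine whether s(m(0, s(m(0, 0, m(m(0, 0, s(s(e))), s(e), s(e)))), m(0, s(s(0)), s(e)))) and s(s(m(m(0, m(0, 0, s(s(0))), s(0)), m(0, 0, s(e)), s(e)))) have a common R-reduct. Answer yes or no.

yes — NF(t₁) = s(s(0)), NF(t₂) = s(s(0))

Reduce t₁ = s(m(0, s(m(0, 0, m(m(0, 0, s(s(e))), s(e), s(e)))), m(0, s(s(0)), s(e)))):
1. s(m(0, s(m(0, 0, m(m(0, 0, s(s(e))), s(e), s(e)))), m(0, s(s(0)), s(e))))  →  s(m(0, s(m(0, 0, m(0, s(e), s(e)))), m(0, s(s(0)), s(e))))   [R2 at 1.2.1.3.1]
2. s(m(0, s(m(0, 0, m(0, s(e), s(e)))), m(0, s(s(0)), s(e))))  →  s(m(0, s(m(0, 0, s(e))), m(0, s(s(0)), s(e))))   [R2 at 1.2.1.3]
3. s(m(0, s(m(0, 0, s(e))), m(0, s(s(0)), s(e))))  →  s(m(0, s(0), m(0, s(s(0)), s(e))))   [R2 at 1.2.1]
4. s(m(0, s(0), m(0, s(s(0)), s(e))))  →  s(m(0, s(0), s(s(0))))   [R2 at 1.3]
5. s(m(0, s(0), s(s(0))))  →  s(s(0))   [R2 at 1]

Reduce t₂ = s(s(m(m(0, m(0, 0, s(s(0))), s(0)), m(0, 0, s(e)), s(e)))):
1. s(s(m(m(0, m(0, 0, s(s(0))), s(0)), m(0, 0, s(e)), s(e))))  →  s(s(m(m(0, 0, s(s(0))), m(0, 0, s(e)), s(e))))   [R2 at 1.1.1]
2. s(s(m(m(0, 0, s(s(0))), m(0, 0, s(e)), s(e))))  →  s(s(m(0, m(0, 0, s(e)), s(e))))   [R2 at 1.1.1]
3. s(s(m(0, m(0, 0, s(e)), s(e))))  →  s(s(m(0, 0, s(e))))   [R2 at 1.1]
4. s(s(m(0, 0, s(e))))  →  s(s(0))   [R2 at 1.1]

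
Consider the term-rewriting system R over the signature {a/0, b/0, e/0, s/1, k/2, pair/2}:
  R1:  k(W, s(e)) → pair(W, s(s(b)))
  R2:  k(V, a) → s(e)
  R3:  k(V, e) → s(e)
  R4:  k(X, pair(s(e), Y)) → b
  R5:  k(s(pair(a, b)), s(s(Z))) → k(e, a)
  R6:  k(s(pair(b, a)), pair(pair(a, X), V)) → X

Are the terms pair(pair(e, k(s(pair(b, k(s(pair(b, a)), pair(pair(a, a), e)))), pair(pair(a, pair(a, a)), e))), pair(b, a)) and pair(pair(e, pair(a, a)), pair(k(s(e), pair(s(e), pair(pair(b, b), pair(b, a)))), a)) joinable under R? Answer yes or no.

yes — NF(t₁) = pair(pair(e, pair(a, a)), pair(b, a)), NF(t₂) = pair(pair(e, pair(a, a)), pair(b, a))

Reduce t₁ = pair(pair(e, k(s(pair(b, k(s(pair(b, a)), pair(pair(a, a), e)))), pair(pair(a, pair(a, a)), e))), pair(b, a)):
1. pair(pair(e, k(s(pair(b, k(s(pair(b, a)), pair(pair(a, a), e)))), pair(pair(a, pair(a, a)), e))), pair(b, a))  →  pair(pair(e, k(s(pair(b, a)), pair(pair(a, pair(a, a)), e))), pair(b, a))   [R6 at 1.2.1.1.2]
2. pair(pair(e, k(s(pair(b, a)), pair(pair(a, pair(a, a)), e))), pair(b, a))  →  pair(pair(e, pair(a, a)), pair(b, a))   [R6 at 1.2]

Reduce t₂ = pair(pair(e, pair(a, a)), pair(k(s(e), pair(s(e), pair(pair(b, b), pair(b, a)))), a)):
1. pair(pair(e, pair(a, a)), pair(k(s(e), pair(s(e), pair(pair(b, b), pair(b, a)))), a))  →  pair(pair(e, pair(a, a)), pair(b, a))   [R4 at 2.1]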